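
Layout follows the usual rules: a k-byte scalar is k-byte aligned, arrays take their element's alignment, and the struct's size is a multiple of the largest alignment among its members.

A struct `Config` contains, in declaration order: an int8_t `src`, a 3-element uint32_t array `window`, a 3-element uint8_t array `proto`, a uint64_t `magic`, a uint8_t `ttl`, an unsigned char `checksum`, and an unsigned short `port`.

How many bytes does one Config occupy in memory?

@0: src [1B, align 1] → 1
+3 pad (align 4)
@4: window [12B, align 4] → 16
@16: proto [3B, align 1] → 19
+5 pad (align 8)
@24: magic [8B, align 8] → 32
@32: ttl [1B, align 1] → 33
@33: checksum [1B, align 1] → 34
@34: port [2B, align 2] → 36
+4 tail pad (align 8)
size 40, align 8

40 bytes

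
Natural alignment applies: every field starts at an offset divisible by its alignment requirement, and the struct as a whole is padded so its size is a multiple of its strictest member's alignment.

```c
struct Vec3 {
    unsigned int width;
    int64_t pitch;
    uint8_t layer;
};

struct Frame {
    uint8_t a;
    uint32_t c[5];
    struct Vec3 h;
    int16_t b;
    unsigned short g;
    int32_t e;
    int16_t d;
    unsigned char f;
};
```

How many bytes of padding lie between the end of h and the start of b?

0

Vec3: width at 0 (size 4, align 4) → ends 4; pad 4 to align 8 for pitch; pitch at 8 (size 8, align 8) → ends 16; layer at 16 (size 1, align 1) → ends 17; tail pad 7 to reach multiple of 8; total 24 bytes, alignment 8
a at 0 (size 1, align 1) → ends 1
pad 3 to align 4 for c
c at 4 (size 20, align 4) → ends 24
h at 24 (size 24, align 8) → ends 48
b at 48 (size 2, align 2) → ends 50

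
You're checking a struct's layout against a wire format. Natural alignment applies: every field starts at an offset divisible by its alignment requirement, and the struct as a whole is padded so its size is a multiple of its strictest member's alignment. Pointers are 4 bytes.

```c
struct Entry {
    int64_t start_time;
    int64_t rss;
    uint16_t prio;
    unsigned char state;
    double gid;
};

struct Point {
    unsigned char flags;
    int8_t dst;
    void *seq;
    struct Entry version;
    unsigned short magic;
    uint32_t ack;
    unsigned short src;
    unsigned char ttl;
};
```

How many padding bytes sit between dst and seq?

2

Entry: 0..8  start_time  (8B, 8-aligned); 8..16  rss  (8B, 8-aligned); 16..18  prio  (2B, 2-aligned); 18..19  state  (1B, 1-aligned); 19..24  -- padding (5B); 24..32  gid  (8B, 8-aligned); sizeof = 32, alignof = 8
0..1  flags  (1B, 1-aligned)
1..2  dst  (1B, 1-aligned)
2..4  -- padding (2B)
4..8  seq  (4B, 4-aligned)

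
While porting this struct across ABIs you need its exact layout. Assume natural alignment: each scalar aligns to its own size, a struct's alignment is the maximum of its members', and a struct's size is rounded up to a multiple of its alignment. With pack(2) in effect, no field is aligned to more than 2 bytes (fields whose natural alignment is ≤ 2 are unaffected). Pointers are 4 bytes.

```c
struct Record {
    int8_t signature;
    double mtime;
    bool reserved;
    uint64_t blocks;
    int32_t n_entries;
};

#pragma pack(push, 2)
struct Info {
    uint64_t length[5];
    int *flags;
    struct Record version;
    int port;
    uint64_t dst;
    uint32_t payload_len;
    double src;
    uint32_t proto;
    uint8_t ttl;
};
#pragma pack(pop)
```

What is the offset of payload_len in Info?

96

Record: 0..1  signature  (1B, 1-aligned); 1..8  -- padding (7B); 8..16  mtime  (8B, 8-aligned); 16..17  reserved  (1B, 1-aligned); 17..24  -- padding (7B); 24..32  blocks  (8B, 8-aligned); 32..36  n_entries  (4B, 4-aligned); 36..40  -- tail padding (4B); sizeof = 40, alignof = 8
0..40  length  (40B, 2-aligned)
40..44  flags  (4B, 2-aligned)
44..84  version  (40B, 2-aligned)
84..88  port  (4B, 2-aligned)
88..96  dst  (8B, 2-aligned)
96..100  payload_len  (4B, 2-aligned)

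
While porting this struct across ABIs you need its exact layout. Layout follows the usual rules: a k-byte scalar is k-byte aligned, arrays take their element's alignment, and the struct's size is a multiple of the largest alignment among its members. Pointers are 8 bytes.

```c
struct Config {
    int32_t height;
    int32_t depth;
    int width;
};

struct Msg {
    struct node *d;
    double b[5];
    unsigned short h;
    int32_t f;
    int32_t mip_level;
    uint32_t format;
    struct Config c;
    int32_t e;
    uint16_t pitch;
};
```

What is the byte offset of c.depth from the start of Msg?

68

Config: @0: height [4B, align 4] → 4; @4: depth [4B, align 4] → 8; @8: width [4B, align 4] → 12; size 12, align 4
@0: d [8B, align 8] → 8
@8: b [40B, align 8] → 48
@48: h [2B, align 2] → 50
+2 pad (align 4)
@52: f [4B, align 4] → 56
@56: mip_level [4B, align 4] → 60
@60: format [4B, align 4] → 64
@64: c [12B, align 4] → 76
within Config: depth at 4
64 + 4 = 68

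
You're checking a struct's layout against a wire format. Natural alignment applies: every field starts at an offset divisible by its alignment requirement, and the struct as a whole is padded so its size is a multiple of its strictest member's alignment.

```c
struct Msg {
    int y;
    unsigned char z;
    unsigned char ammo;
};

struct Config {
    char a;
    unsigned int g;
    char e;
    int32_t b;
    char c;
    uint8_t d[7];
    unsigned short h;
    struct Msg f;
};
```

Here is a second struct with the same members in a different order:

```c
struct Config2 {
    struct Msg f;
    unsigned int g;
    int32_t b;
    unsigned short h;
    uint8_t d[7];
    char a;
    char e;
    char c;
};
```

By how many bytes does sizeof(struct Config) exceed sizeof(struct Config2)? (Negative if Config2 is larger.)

Msg: y at 0 (size 4, align 4) → ends 4; z at 4 (size 1, align 1) → ends 5; ammo at 5 (size 1, align 1) → ends 6; tail pad 2 to reach multiple of 4; total 8 bytes, alignment 4
a at 0 (size 1, align 1) → ends 1
pad 3 to align 4 for g
g at 4 (size 4, align 4) → ends 8
e at 8 (size 1, align 1) → ends 9
pad 3 to align 4 for b
b at 12 (size 4, align 4) → ends 16
c at 16 (size 1, align 1) → ends 17
d at 17 (size 7, align 1) → ends 24
h at 24 (size 2, align 2) → ends 26
pad 2 to align 4 for f
f at 28 (size 8, align 4) → ends 36
total 36 bytes, alignment 4
— Config2 —
f at 0 (size 8, align 4) → ends 8
g at 8 (size 4, align 4) → ends 12
b at 12 (size 4, align 4) → ends 16
h at 16 (size 2, align 2) → ends 18
d at 18 (size 7, align 1) → ends 25
a at 25 (size 1, align 1) → ends 26
e at 26 (size 1, align 1) → ends 27
c at 27 (size 1, align 1) → ends 28
total 28 bytes, alignment 4
36 − 28 = 8

8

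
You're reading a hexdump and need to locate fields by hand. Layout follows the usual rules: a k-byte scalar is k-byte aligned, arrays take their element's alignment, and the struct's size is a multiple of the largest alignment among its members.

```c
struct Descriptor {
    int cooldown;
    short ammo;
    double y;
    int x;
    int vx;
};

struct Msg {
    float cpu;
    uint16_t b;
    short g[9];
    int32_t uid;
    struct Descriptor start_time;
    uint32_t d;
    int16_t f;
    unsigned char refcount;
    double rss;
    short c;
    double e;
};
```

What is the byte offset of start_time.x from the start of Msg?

Descriptor: 0..4  cooldown  (4B, 4-aligned); 4..6  ammo  (2B, 2-aligned); 6..8  -- padding (2B); 8..16  y  (8B, 8-aligned); 16..20  x  (4B, 4-aligned); 20..24  vx  (4B, 4-aligned); sizeof = 24, alignof = 8
0..4  cpu  (4B, 4-aligned)
4..6  b  (2B, 2-aligned)
6..24  g  (18B, 2-aligned)
24..28  uid  (4B, 4-aligned)
28..32  -- padding (4B)
32..56  start_time  (24B, 8-aligned)
within Descriptor: x at 16
32 + 16 = 48

48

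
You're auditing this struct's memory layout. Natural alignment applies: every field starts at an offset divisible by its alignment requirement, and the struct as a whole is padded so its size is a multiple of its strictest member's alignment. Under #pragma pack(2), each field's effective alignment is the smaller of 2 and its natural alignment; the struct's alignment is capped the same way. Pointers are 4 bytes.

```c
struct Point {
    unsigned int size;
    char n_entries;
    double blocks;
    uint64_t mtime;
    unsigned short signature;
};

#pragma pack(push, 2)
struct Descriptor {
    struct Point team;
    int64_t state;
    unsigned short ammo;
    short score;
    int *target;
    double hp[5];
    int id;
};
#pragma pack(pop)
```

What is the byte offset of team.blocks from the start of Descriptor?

Point: size at 0 (size 4, align 4) → ends 4; n_entries at 4 (size 1, align 1) → ends 5; pad 3 to align 8 for blocks; blocks at 8 (size 8, align 8) → ends 16; mtime at 16 (size 8, align 8) → ends 24; signature at 24 (size 2, align 2) → ends 26; tail pad 6 to reach multiple of 8; total 32 bytes, alignment 8
team at 0 (size 32, align 2) → ends 32
within Point: blocks at 8
0 + 8 = 8

8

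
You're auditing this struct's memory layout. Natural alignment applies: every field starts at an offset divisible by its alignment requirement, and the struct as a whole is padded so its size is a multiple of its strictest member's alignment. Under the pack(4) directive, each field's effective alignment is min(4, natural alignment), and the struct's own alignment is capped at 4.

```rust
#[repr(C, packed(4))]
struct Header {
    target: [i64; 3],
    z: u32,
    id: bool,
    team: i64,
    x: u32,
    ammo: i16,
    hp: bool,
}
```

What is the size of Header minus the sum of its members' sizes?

0..24  target  (24B, 4-aligned)
24..28  z  (4B, 4-aligned)
28..29  id  (1B, 1-aligned)
29..32  -- padding (3B)
32..40  team  (8B, 4-aligned)
40..44  x  (4B, 4-aligned)
44..46  ammo  (2B, 2-aligned)
46..47  hp  (1B, 1-aligned)
47..48  -- tail padding (1B)
sizeof = 48, alignof = 4
data bytes 44, size 48 → padding 4

4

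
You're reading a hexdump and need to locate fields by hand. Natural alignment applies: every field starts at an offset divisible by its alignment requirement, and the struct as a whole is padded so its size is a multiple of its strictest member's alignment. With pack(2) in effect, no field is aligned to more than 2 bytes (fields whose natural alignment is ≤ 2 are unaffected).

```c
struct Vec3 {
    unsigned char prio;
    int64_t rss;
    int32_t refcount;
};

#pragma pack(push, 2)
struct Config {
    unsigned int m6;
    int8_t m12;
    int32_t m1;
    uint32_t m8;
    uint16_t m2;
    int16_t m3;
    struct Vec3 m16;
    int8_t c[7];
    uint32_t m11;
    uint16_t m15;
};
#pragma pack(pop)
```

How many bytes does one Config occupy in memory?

Vec3: @0: prio [1B, align 1] → 1; +7 pad (align 8); @8: rss [8B, align 8] → 16; @16: refcount [4B, align 4] → 20; +4 tail pad (align 8); size 24, align 8
@0: m6 [4B, align 2] → 4
@4: m12 [1B, align 1] → 5
+1 pad (align 2)
@6: m1 [4B, align 2] → 10
@10: m8 [4B, align 2] → 14
@14: m2 [2B, align 2] → 16
@16: m3 [2B, align 2] → 18
@18: m16 [24B, align 2] → 42
@42: c [7B, align 1] → 49
+1 pad (align 2)
@50: m11 [4B, align 2] → 54
@54: m15 [2B, align 2] → 56
size 56, align 2

56 bytes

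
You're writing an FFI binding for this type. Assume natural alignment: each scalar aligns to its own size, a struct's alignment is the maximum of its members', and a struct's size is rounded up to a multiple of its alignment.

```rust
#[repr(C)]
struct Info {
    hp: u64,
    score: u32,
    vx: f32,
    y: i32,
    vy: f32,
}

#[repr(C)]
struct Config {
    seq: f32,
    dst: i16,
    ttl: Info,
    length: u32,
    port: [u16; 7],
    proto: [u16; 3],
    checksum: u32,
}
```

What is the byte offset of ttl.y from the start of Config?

24

Info: 0..8  hp  (8B, 8-aligned); 8..12  score  (4B, 4-aligned); 12..16  vx  (4B, 4-aligned); 16..20  y  (4B, 4-aligned); 20..24  vy  (4B, 4-aligned); sizeof = 24, alignof = 8
0..4  seq  (4B, 4-aligned)
4..6  dst  (2B, 2-aligned)
6..8  -- padding (2B)
8..32  ttl  (24B, 8-aligned)
within Info: y at 16
8 + 16 = 24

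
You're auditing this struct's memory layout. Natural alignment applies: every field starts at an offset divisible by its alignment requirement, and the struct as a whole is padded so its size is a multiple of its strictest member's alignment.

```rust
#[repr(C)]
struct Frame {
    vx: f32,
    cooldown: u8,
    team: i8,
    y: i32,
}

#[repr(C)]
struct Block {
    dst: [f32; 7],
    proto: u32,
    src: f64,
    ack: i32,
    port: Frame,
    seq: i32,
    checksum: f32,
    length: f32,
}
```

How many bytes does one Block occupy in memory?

72 bytes

Frame: @0: vx [4B, align 4] → 4; @4: cooldown [1B, align 1] → 5; @5: team [1B, align 1] → 6; +2 pad (align 4); @8: y [4B, align 4] → 12; size 12, align 4
@0: dst [28B, align 4] → 28
@28: proto [4B, align 4] → 32
@32: src [8B, align 8] → 40
@40: ack [4B, align 4] → 44
@44: port [12B, align 4] → 56
@56: seq [4B, align 4] → 60
@60: checksum [4B, align 4] → 64
@64: length [4B, align 4] → 68
+4 tail pad (align 8)
size 72, align 8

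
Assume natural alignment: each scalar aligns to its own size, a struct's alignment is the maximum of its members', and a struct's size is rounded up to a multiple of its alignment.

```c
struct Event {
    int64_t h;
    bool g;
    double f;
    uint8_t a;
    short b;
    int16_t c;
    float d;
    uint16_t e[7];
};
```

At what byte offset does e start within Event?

0..8  h  (8B, 8-aligned)
8..9  g  (1B, 1-aligned)
9..16  -- padding (7B)
16..24  f  (8B, 8-aligned)
24..25  a  (1B, 1-aligned)
25..26  -- padding (1B)
26..28  b  (2B, 2-aligned)
28..30  c  (2B, 2-aligned)
30..32  -- padding (2B)
32..36  d  (4B, 4-aligned)
36..50  e  (14B, 2-aligned)

36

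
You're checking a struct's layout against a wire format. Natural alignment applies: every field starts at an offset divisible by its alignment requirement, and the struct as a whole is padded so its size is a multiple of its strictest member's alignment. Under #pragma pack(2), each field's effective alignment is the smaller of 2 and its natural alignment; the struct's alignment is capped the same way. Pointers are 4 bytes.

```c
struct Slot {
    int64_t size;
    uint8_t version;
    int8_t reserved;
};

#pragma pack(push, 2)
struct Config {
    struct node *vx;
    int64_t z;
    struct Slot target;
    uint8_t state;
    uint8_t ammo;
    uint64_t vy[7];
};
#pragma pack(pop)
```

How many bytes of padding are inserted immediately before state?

0

Slot: size at 0 (size 8, align 8) → ends 8; version at 8 (size 1, align 1) → ends 9; reserved at 9 (size 1, align 1) → ends 10; tail pad 6 to reach multiple of 8; total 16 bytes, alignment 8
vx at 0 (size 4, align 2) → ends 4
z at 4 (size 8, align 2) → ends 12
target at 12 (size 16, align 2) → ends 28
state at 28 (size 1, align 1) → ends 29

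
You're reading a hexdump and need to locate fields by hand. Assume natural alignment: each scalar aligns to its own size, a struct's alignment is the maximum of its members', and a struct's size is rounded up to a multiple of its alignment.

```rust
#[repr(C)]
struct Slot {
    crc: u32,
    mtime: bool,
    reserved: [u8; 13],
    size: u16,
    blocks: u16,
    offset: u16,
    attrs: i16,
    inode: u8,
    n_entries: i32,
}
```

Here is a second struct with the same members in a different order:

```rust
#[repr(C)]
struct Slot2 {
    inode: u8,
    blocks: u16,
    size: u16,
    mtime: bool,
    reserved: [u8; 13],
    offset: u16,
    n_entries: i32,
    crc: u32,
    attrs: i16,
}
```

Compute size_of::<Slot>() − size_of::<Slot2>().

crc at 0 (size 4, align 4) → ends 4
mtime at 4 (size 1, align 1) → ends 5
reserved at 5 (size 13, align 1) → ends 18
size at 18 (size 2, align 2) → ends 20
blocks at 20 (size 2, align 2) → ends 22
offset at 22 (size 2, align 2) → ends 24
attrs at 24 (size 2, align 2) → ends 26
inode at 26 (size 1, align 1) → ends 27
pad 1 to align 4 for n_entries
n_entries at 28 (size 4, align 4) → ends 32
total 32 bytes, alignment 4
— Slot2 —
inode at 0 (size 1, align 1) → ends 1
pad 1 to align 2 for blocks
blocks at 2 (size 2, align 2) → ends 4
size at 4 (size 2, align 2) → ends 6
mtime at 6 (size 1, align 1) → ends 7
reserved at 7 (size 13, align 1) → ends 20
offset at 20 (size 2, align 2) → ends 22
pad 2 to align 4 for n_entries
n_entries at 24 (size 4, align 4) → ends 28
crc at 28 (size 4, align 4) → ends 32
attrs at 32 (size 2, align 2) → ends 34
tail pad 2 to reach multiple of 4
total 36 bytes, alignment 4
32 − 36 = -4

-4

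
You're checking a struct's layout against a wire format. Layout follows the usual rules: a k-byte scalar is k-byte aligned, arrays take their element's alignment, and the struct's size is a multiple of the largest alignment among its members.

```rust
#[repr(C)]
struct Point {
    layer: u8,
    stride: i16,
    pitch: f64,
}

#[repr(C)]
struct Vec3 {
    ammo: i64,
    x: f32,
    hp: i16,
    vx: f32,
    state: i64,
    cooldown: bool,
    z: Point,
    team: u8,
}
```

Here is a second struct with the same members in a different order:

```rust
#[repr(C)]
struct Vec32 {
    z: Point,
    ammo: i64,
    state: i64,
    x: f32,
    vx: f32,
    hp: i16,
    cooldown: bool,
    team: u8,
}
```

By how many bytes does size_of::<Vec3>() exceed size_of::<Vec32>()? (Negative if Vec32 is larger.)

Point: @0: layer [1B, align 1] → 1; +1 pad (align 2); @2: stride [2B, align 2] → 4; +4 pad (align 8); @8: pitch [8B, align 8] → 16; size 16, align 8
@0: ammo [8B, align 8] → 8
@8: x [4B, align 4] → 12
@12: hp [2B, align 2] → 14
+2 pad (align 4)
@16: vx [4B, align 4] → 20
+4 pad (align 8)
@24: state [8B, align 8] → 32
@32: cooldown [1B, align 1] → 33
+7 pad (align 8)
@40: z [16B, align 8] → 56
@56: team [1B, align 1] → 57
+7 tail pad (align 8)
size 64, align 8
— Vec32 —
@0: z [16B, align 8] → 16
@16: ammo [8B, align 8] → 24
@24: state [8B, align 8] → 32
@32: x [4B, align 4] → 36
@36: vx [4B, align 4] → 40
@40: hp [2B, align 2] → 42
@42: cooldown [1B, align 1] → 43
@43: team [1B, align 1] → 44
+4 tail pad (align 8)
size 48, align 8
64 − 48 = 16

16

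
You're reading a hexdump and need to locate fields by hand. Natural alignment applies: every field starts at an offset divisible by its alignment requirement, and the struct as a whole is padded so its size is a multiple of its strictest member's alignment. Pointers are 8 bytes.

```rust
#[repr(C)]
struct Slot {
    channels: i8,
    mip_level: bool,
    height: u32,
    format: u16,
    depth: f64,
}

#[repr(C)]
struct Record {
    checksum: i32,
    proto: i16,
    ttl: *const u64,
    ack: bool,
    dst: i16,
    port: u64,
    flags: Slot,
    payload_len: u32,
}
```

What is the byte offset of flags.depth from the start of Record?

Slot: channels at 0 (size 1, align 1) → ends 1; mip_level at 1 (size 1, align 1) → ends 2; pad 2 to align 4 for height; height at 4 (size 4, align 4) → ends 8; format at 8 (size 2, align 2) → ends 10; pad 6 to align 8 for depth; depth at 16 (size 8, align 8) → ends 24; total 24 bytes, alignment 8
checksum at 0 (size 4, align 4) → ends 4
proto at 4 (size 2, align 2) → ends 6
pad 2 to align 8 for ttl
ttl at 8 (size 8, align 8) → ends 16
ack at 16 (size 1, align 1) → ends 17
pad 1 to align 2 for dst
dst at 18 (size 2, align 2) → ends 20
pad 4 to align 8 for port
port at 24 (size 8, align 8) → ends 32
flags at 32 (size 24, align 8) → ends 56
within Slot: depth at 16
32 + 16 = 48

48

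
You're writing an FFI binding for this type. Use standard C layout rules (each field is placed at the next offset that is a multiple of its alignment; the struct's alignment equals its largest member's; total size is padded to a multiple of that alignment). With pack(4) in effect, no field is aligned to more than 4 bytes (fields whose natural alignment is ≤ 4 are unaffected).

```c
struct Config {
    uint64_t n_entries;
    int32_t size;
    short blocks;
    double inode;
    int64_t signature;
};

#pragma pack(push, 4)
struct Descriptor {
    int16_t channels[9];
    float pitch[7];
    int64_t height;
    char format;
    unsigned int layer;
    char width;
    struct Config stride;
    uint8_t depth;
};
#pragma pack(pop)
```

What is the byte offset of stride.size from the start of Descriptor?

Config: @0: n_entries [8B, align 8] → 8; @8: size [4B, align 4] → 12; @12: blocks [2B, align 2] → 14; +2 pad (align 8); @16: inode [8B, align 8] → 24; @24: signature [8B, align 8] → 32; size 32, align 8
@0: channels [18B, align 2] → 18
+2 pad (align 4)
@20: pitch [28B, align 4] → 48
@48: height [8B, align 4] → 56
@56: format [1B, align 1] → 57
+3 pad (align 4)
@60: layer [4B, align 4] → 64
@64: width [1B, align 1] → 65
+3 pad (align 4)
@68: stride [32B, align 4] → 100
within Config: size at 8
68 + 8 = 76

76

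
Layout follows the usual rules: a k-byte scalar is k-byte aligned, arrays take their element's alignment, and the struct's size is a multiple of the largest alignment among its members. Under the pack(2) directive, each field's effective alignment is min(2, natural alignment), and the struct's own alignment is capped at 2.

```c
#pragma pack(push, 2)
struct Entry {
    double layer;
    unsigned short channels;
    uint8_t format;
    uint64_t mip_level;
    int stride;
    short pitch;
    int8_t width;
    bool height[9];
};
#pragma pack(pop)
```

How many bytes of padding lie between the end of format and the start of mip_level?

1

@0: layer [8B, align 2] → 8
@8: channels [2B, align 2] → 10
@10: format [1B, align 1] → 11
+1 pad (align 2)
@12: mip_level [8B, align 2] → 20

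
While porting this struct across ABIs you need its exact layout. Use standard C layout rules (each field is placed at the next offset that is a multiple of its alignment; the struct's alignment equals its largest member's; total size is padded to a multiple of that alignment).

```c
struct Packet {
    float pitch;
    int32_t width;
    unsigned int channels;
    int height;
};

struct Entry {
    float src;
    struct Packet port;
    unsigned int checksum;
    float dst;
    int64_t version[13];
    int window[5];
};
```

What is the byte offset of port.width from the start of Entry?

Packet: pitch at 0 (size 4, align 4) → ends 4; width at 4 (size 4, align 4) → ends 8; channels at 8 (size 4, align 4) → ends 12; height at 12 (size 4, align 4) → ends 16; total 16 bytes, alignment 4
src at 0 (size 4, align 4) → ends 4
port at 4 (size 16, align 4) → ends 20
within Packet: width at 4
4 + 4 = 8

8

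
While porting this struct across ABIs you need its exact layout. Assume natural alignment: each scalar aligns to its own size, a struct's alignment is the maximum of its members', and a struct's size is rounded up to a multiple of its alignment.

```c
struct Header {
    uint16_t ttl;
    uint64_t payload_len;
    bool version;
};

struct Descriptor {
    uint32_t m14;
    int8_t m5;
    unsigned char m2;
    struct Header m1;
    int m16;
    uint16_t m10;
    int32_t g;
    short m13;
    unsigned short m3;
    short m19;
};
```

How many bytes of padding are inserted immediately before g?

Header: @0: ttl [2B, align 2] → 2; +6 pad (align 8); @8: payload_len [8B, align 8] → 16; @16: version [1B, align 1] → 17; +7 tail pad (align 8); size 24, align 8
@0: m14 [4B, align 4] → 4
@4: m5 [1B, align 1] → 5
@5: m2 [1B, align 1] → 6
+2 pad (align 8)
@8: m1 [24B, align 8] → 32
@32: m16 [4B, align 4] → 36
@36: m10 [2B, align 2] → 38
+2 pad (align 4)
@40: g [4B, align 4] → 44

2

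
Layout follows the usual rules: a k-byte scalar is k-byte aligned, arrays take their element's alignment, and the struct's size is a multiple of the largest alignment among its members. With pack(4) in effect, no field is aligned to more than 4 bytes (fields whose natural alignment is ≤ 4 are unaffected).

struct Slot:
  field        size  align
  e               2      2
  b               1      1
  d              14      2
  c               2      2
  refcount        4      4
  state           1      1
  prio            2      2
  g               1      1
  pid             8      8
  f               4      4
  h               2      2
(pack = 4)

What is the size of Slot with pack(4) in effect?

48

e at 0 (size 2, align 2) → ends 2
b at 2 (size 1, align 1) → ends 3
pad 1 to align 2 for d
d at 4 (size 14, align 2) → ends 18
c at 18 (size 2, align 2) → ends 20
refcount at 20 (size 4, align 4) → ends 24
state at 24 (size 1, align 1) → ends 25
pad 1 to align 2 for prio
prio at 26 (size 2, align 2) → ends 28
g at 28 (size 1, align 1) → ends 29
pad 3 to align 4 for pid
pid at 32 (size 8, align 4) → ends 40
f at 40 (size 4, align 4) → ends 44
h at 44 (size 2, align 2) → ends 46
tail pad 2 to reach multiple of 4
total 48 bytes, alignment 4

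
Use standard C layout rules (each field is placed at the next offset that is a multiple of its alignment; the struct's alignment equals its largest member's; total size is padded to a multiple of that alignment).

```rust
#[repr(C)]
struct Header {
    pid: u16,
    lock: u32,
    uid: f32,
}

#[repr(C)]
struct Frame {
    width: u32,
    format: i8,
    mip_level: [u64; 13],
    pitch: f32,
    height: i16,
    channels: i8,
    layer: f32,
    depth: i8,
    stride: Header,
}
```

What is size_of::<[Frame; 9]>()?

Header: @0: pid [2B, align 2] → 2; +2 pad (align 4); @4: lock [4B, align 4] → 8; @8: uid [4B, align 4] → 12; size 12, align 4
@0: width [4B, align 4] → 4
@4: format [1B, align 1] → 5
+3 pad (align 8)
@8: mip_level [104B, align 8] → 112
@112: pitch [4B, align 4] → 116
@116: height [2B, align 2] → 118
@118: channels [1B, align 1] → 119
+1 pad (align 4)
@120: layer [4B, align 4] → 124
@124: depth [1B, align 1] → 125
+3 pad (align 4)
@128: stride [12B, align 4] → 140
+4 tail pad (align 8)
size 144, align 8
array of 9: 9 × 144 = 1296

1296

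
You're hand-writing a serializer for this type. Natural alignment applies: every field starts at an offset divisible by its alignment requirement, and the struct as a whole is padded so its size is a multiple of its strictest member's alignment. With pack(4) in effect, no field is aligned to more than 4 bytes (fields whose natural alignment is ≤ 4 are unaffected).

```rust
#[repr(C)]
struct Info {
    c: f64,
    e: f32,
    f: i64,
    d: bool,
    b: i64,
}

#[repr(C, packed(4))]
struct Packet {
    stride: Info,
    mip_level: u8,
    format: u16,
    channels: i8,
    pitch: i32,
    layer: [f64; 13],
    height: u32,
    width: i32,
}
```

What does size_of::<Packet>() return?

Info: 0..8  c  (8B, 8-aligned); 8..12  e  (4B, 4-aligned); 12..16  -- padding (4B); 16..24  f  (8B, 8-aligned); 24..25  d  (1B, 1-aligned); 25..32  -- padding (7B); 32..40  b  (8B, 8-aligned); sizeof = 40, alignof = 8
0..40  stride  (40B, 4-aligned)
40..41  mip_level  (1B, 1-aligned)
41..42  -- padding (1B)
42..44  format  (2B, 2-aligned)
44..45  channels  (1B, 1-aligned)
45..48  -- padding (3B)
48..52  pitch  (4B, 4-aligned)
52..156  layer  (104B, 4-aligned)
156..160  height  (4B, 4-aligned)
160..164  width  (4B, 4-aligned)
sizeof = 164, alignof = 4

164 bytes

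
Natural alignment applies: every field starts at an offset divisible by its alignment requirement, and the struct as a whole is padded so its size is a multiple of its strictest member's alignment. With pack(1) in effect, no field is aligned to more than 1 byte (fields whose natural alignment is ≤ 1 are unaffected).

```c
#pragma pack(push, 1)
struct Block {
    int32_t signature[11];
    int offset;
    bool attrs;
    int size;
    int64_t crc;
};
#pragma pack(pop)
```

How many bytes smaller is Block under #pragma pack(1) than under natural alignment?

natural layout:
  signature at 0 (size 44, align 4) → ends 44
  offset at 44 (size 4, align 4) → ends 48
  attrs at 48 (size 1, align 1) → ends 49
  pad 3 to align 4 for size
  size at 52 (size 4, align 4) → ends 56
  crc at 56 (size 8, align 8) → ends 64
  total 64 bytes, alignment 8
packed(1) layout:
  signature at 0 (size 44, align 1) → ends 44
  offset at 44 (size 4, align 1) → ends 48
  attrs at 48 (size 1, align 1) → ends 49
  size at 49 (size 4, align 1) → ends 53
  crc at 53 (size 8, align 1) → ends 61
  total 61 bytes, alignment 1
64 − 61 = 3

3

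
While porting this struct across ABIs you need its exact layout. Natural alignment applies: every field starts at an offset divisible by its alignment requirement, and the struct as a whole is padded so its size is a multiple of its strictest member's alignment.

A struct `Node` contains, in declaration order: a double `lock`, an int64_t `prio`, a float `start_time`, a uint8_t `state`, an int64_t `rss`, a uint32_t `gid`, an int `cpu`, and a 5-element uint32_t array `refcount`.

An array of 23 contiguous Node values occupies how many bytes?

1472

lock at 0 (size 8, align 8) → ends 8
prio at 8 (size 8, align 8) → ends 16
start_time at 16 (size 4, align 4) → ends 20
state at 20 (size 1, align 1) → ends 21
pad 3 to align 8 for rss
rss at 24 (size 8, align 8) → ends 32
gid at 32 (size 4, align 4) → ends 36
cpu at 36 (size 4, align 4) → ends 40
refcount at 40 (size 20, align 4) → ends 60
tail pad 4 to reach multiple of 8
total 64 bytes, alignment 8
array of 23: 23 × 64 = 1472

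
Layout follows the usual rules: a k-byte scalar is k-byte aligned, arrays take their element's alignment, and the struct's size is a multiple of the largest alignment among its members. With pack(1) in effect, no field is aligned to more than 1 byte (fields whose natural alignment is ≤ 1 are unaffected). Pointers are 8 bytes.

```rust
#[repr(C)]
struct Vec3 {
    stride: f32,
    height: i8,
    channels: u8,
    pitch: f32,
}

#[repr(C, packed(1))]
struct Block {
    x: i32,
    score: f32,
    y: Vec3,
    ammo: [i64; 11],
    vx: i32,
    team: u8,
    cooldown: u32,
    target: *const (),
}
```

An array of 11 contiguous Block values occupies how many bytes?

Vec3: stride at 0 (size 4, align 4) → ends 4; height at 4 (size 1, align 1) → ends 5; channels at 5 (size 1, align 1) → ends 6; pad 2 to align 4 for pitch; pitch at 8 (size 4, align 4) → ends 12; total 12 bytes, alignment 4
x at 0 (size 4, align 1) → ends 4
score at 4 (size 4, align 1) → ends 8
y at 8 (size 12, align 1) → ends 20
ammo at 20 (size 88, align 1) → ends 108
vx at 108 (size 4, align 1) → ends 112
team at 112 (size 1, align 1) → ends 113
cooldown at 113 (size 4, align 1) → ends 117
target at 117 (size 8, align 1) → ends 125
total 125 bytes, alignment 1
array of 11: 11 × 125 = 1375

1375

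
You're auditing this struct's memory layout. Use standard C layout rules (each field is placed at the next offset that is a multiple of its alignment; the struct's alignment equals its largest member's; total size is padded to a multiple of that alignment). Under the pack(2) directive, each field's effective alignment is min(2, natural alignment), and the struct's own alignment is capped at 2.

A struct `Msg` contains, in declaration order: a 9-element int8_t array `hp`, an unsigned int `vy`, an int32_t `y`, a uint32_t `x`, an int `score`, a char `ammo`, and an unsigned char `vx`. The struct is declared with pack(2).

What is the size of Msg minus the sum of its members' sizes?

0..9  hp  (9B, 1-aligned)
9..10  -- padding (1B)
10..14  vy  (4B, 2-aligned)
14..18  y  (4B, 2-aligned)
18..22  x  (4B, 2-aligned)
22..26  score  (4B, 2-aligned)
26..27  ammo  (1B, 1-aligned)
27..28  vx  (1B, 1-aligned)
sizeof = 28, alignof = 2
data bytes 27, size 28 → padding 1

1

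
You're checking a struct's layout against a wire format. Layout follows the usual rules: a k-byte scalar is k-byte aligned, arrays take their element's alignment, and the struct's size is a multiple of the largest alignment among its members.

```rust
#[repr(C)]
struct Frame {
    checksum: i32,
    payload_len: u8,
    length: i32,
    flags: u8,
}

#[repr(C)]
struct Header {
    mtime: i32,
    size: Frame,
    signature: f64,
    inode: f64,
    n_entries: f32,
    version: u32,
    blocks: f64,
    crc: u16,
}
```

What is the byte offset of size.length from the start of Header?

12

Frame: 0..4  checksum  (4B, 4-aligned); 4..5  payload_len  (1B, 1-aligned); 5..8  -- padding (3B); 8..12  length  (4B, 4-aligned); 12..13  flags  (1B, 1-aligned); 13..16  -- tail padding (3B); sizeof = 16, alignof = 4
0..4  mtime  (4B, 4-aligned)
4..20  size  (16B, 4-aligned)
within Frame: length at 8
4 + 8 = 12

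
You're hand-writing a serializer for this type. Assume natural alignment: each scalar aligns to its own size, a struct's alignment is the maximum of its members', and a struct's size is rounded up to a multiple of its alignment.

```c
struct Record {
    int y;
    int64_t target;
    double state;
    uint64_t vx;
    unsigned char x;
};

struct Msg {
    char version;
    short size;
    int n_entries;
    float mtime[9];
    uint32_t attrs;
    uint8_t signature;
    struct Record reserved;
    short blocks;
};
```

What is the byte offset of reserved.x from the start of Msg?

Record: 0..4  y  (4B, 4-aligned); 4..8  -- padding (4B); 8..16  target  (8B, 8-aligned); 16..24  state  (8B, 8-aligned); 24..32  vx  (8B, 8-aligned); 32..33  x  (1B, 1-aligned); 33..40  -- tail padding (7B); sizeof = 40, alignof = 8
0..1  version  (1B, 1-aligned)
1..2  -- padding (1B)
2..4  size  (2B, 2-aligned)
4..8  n_entries  (4B, 4-aligned)
8..44  mtime  (36B, 4-aligned)
44..48  attrs  (4B, 4-aligned)
48..49  signature  (1B, 1-aligned)
49..56  -- padding (7B)
56..96  reserved  (40B, 8-aligned)
within Record: x at 32
56 + 32 = 88

88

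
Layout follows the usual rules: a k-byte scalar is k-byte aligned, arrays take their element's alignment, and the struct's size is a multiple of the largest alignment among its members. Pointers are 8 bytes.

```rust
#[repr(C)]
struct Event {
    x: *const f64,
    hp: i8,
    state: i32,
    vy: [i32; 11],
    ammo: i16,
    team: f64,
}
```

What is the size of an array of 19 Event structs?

0..8  x  (8B, 8-aligned)
8..9  hp  (1B, 1-aligned)
9..12  -- padding (3B)
12..16  state  (4B, 4-aligned)
16..60  vy  (44B, 4-aligned)
60..62  ammo  (2B, 2-aligned)
62..64  -- padding (2B)
64..72  team  (8B, 8-aligned)
sizeof = 72, alignof = 8
array of 19: 19 × 72 = 1368

1368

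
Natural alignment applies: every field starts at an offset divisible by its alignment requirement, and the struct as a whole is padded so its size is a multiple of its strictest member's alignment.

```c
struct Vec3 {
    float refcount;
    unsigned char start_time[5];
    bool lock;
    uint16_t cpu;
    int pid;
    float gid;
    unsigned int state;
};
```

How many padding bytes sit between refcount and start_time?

0

refcount at 0 (size 4, align 4) → ends 4
start_time at 4 (size 5, align 1) → ends 9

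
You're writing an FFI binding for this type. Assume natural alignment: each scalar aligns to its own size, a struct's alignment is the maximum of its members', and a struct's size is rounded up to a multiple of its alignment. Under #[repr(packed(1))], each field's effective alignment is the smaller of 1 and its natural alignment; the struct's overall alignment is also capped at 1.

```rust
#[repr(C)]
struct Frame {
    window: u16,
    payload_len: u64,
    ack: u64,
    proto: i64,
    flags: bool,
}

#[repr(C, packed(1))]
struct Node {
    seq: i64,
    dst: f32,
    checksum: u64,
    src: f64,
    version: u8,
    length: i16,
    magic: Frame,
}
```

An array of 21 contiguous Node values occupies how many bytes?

Frame: window at 0 (size 2, align 2) → ends 2; pad 6 to align 8 for payload_len; payload_len at 8 (size 8, align 8) → ends 16; ack at 16 (size 8, align 8) → ends 24; proto at 24 (size 8, align 8) → ends 32; flags at 32 (size 1, align 1) → ends 33; tail pad 7 to reach multiple of 8; total 40 bytes, alignment 8
seq at 0 (size 8, align 1) → ends 8
dst at 8 (size 4, align 1) → ends 12
checksum at 12 (size 8, align 1) → ends 20
src at 20 (size 8, align 1) → ends 28
version at 28 (size 1, align 1) → ends 29
length at 29 (size 2, align 1) → ends 31
magic at 31 (size 40, align 1) → ends 71
total 71 bytes, alignment 1
array of 21: 21 × 71 = 1491

1491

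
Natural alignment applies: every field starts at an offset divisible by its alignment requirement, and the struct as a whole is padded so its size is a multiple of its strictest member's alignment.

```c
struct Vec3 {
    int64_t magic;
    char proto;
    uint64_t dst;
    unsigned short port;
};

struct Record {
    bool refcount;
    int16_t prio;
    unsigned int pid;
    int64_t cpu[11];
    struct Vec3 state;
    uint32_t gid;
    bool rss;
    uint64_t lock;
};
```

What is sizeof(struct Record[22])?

Vec3: magic at 0 (size 8, align 8) → ends 8; proto at 8 (size 1, align 1) → ends 9; pad 7 to align 8 for dst; dst at 16 (size 8, align 8) → ends 24; port at 24 (size 2, align 2) → ends 26; tail pad 6 to reach multiple of 8; total 32 bytes, alignment 8
refcount at 0 (size 1, align 1) → ends 1
pad 1 to align 2 for prio
prio at 2 (size 2, align 2) → ends 4
pid at 4 (size 4, align 4) → ends 8
cpu at 8 (size 88, align 8) → ends 96
state at 96 (size 32, align 8) → ends 128
gid at 128 (size 4, align 4) → ends 132
rss at 132 (size 1, align 1) → ends 133
pad 3 to align 8 for lock
lock at 136 (size 8, align 8) → ends 144
total 144 bytes, alignment 8
array of 22: 22 × 144 = 3168

3168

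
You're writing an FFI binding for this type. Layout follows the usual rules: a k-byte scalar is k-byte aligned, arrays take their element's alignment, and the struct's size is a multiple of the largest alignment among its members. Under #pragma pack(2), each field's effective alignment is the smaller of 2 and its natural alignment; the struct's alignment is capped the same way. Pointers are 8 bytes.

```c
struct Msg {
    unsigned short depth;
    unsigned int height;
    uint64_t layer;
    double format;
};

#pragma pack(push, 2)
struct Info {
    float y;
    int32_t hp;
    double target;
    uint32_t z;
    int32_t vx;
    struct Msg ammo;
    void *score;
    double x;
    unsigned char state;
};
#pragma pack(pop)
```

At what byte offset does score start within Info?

48

Msg: @0: depth [2B, align 2] → 2; +2 pad (align 4); @4: height [4B, align 4] → 8; @8: layer [8B, align 8] → 16; @16: format [8B, align 8] → 24; size 24, align 8
@0: y [4B, align 2] → 4
@4: hp [4B, align 2] → 8
@8: target [8B, align 2] → 16
@16: z [4B, align 2] → 20
@20: vx [4B, align 2] → 24
@24: ammo [24B, align 2] → 48
@48: score [8B, align 2] → 56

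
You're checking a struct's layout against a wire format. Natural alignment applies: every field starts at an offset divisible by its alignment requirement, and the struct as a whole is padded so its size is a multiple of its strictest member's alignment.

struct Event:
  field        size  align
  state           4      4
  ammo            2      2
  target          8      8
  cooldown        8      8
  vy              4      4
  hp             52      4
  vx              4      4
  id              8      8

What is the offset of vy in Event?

state at 0 (size 4, align 4) → ends 4
ammo at 4 (size 2, align 2) → ends 6
pad 2 to align 8 for target
target at 8 (size 8, align 8) → ends 16
cooldown at 16 (size 8, align 8) → ends 24
vy at 24 (size 4, align 4) → ends 28

24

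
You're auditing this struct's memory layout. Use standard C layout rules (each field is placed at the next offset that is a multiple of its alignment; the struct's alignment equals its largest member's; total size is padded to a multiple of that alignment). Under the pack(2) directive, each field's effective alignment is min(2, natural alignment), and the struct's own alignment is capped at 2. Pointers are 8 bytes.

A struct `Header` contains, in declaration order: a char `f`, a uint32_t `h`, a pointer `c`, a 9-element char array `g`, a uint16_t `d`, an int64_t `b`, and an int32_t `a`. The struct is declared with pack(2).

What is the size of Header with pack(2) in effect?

38

f at 0 (size 1, align 1) → ends 1
pad 1 to align 2 for h
h at 2 (size 4, align 2) → ends 6
c at 6 (size 8, align 2) → ends 14
g at 14 (size 9, align 1) → ends 23
pad 1 to align 2 for d
d at 24 (size 2, align 2) → ends 26
b at 26 (size 8, align 2) → ends 34
a at 34 (size 4, align 2) → ends 38
total 38 bytes, alignment 2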